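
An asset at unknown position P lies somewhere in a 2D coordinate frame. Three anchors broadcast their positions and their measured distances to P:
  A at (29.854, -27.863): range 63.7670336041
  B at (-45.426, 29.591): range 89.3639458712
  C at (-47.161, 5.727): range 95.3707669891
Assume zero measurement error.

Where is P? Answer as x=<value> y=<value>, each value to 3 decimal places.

x=43.811 y=34.358

eq1: (x − 29.854)² + (y + 27.863)² = 63.7670336041²
eq2: (x + 45.426)² + (y − 29.591)² = 89.3639458712²
eq3: (x + 47.161)² + (y − 5.727)² = 95.3707669891²
eq3−eq1, eq3−eq2 (x²,y² cancel):
  154.030·x − 67.180·y = 4439.998256
  3.470·x + 47.728·y = 1791.858681
det = 154.030·47.728 − -67.180·3.470 = 7584.658440
x = (4439.998256·47.728 − -67.180·1791.858681) / 7584.658440 = 43.810714
y = (154.030·1791.858681 − 4439.998256·3.470) / 7584.658440 = 34.357935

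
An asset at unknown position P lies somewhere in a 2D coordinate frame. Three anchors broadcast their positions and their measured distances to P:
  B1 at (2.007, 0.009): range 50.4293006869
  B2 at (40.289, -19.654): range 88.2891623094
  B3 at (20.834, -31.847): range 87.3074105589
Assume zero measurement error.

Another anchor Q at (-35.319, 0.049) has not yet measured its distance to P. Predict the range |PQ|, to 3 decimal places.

eq1: (x − 2.007)² + (y − 0.009)² = 50.4293006869²
eq2: (x − 40.289)² + (y + 19.654)² = 88.2891623094²
eq3: (x − 20.834)² + (y + 31.847)² = 87.3074105589²
eq2−eq1, eq2−eq3 (x²,y² cancel):
  -76.564·x + 39.326·y = 3246.406707
  -38.910·x − 24.386·y = -388.804029
det = -76.564·-24.386 − 39.326·-38.910 = 3397.264364
x = (3246.406707·-24.386 − 39.326·-388.804029) / 3397.264364 = -18.802413
y = (-76.564·-388.804029 − 3246.406707·-38.910) / 3397.264364 = 45.944637
|P − Q| = √((-18.802413 − -35.319)² + (45.944637 − 0.049)²) = 48.777117

48.777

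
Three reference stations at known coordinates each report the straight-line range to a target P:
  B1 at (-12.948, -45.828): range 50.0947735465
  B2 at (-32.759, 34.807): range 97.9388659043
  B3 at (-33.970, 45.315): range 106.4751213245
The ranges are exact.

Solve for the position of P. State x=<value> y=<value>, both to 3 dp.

eq1: (x + 12.948)² + (y + 45.828)² = 50.0947735465²
eq2: (x + 32.759)² + (y − 34.807)² = 97.9388659043²
eq3: (x + 33.970)² + (y − 45.315)² = 106.4751213245²
eq3−eq1, eq3−eq2 (x²,y² cancel):
  42.044·x − 182.286·y = 7887.911287
  2.422·x − 21.016·y = 822.199211
det = 42.044·-21.016 − -182.286·2.422 = -442.100012
x = (7887.911287·-21.016 − -182.286·822.199211) / -442.100012 = 35.957787
y = (42.044·822.199211 − 7887.911287·2.422) / -442.100012 = -34.978562

x=35.958 y=-34.979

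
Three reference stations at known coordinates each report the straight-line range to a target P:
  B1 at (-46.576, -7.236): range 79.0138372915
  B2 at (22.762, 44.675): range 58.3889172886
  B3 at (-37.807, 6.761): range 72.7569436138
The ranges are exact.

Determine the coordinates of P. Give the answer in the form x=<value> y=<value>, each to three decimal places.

x=32.232 y=-12.941

eq1: (x + 46.576)² + (y + 7.236)² = 79.0138372915²
eq2: (x − 22.762)² + (y − 44.675)² = 58.3889172886²
eq3: (x + 37.807)² + (y − 6.761)² = 72.7569436138²
eq3−eq2, eq3−eq1 (x²,y² cancel):
  121.138·x + 75.828·y = 2923.191081
  -17.538·x − 27.994·y = -203.010538
det = 121.138·-27.994 − 75.828·-17.538 = -2061.265708
x = (2923.191081·-27.994 − 75.828·-203.010538) / -2061.265708 = 32.231618
y = (121.138·-203.010538 − 2923.191081·-17.538) / -2061.265708 = -12.940901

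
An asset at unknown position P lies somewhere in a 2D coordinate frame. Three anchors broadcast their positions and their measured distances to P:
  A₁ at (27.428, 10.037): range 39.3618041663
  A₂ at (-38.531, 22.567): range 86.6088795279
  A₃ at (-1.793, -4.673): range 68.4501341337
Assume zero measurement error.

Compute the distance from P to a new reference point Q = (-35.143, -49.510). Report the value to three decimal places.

124.129

eq1: (x − 27.428)² + (y − 10.037)² = 39.3618041663²
eq2: (x + 38.531)² + (y − 22.567)² = 86.6088795279²
eq3: (x + 1.793)² + (y + 4.673)² = 68.4501341337²
eq1−eq3, eq1−eq2 (x²,y² cancel):
  -58.442·x − 29.420·y = -3964.054011
  -131.918·x + 25.060·y = -4810.875489
det = -58.442·25.060 − -29.420·-131.918 = -5345.584080
x = (-3964.054011·25.060 − -29.420·-4810.875489) / -5345.584080 = 45.060586
y = (-58.442·-4810.875489 − -3964.054011·-131.918) / -5345.584080 = 45.228527
|P − Q| = √((45.060586 − -35.143)² + (45.228527 − -49.510)²) = 124.128980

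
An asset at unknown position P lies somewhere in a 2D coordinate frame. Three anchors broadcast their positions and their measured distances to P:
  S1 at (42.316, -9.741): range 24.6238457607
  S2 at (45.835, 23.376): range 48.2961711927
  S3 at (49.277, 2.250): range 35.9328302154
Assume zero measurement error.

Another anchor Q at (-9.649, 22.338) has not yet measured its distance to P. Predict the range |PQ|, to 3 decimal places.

eq1: (x − 42.316)² + (y + 9.741)² = 24.6238457607²
eq2: (x − 45.835)² + (y − 23.376)² = 48.2961711927²
eq3: (x − 49.277)² + (y − 2.250)² = 35.9328302154²
eq2−eq3, eq2−eq1 (x²,y² cancel):
  6.884·x − 42.252·y = 827.352493
  -7.038·x − 66.234·y = 964.432708
det = 6.884·-66.234 − -42.252·-7.038 = -753.324432
x = (827.352493·-66.234 − -42.252·964.432708) / -753.324432 = 18.650204
y = (6.884·964.432708 − 827.352493·-7.038) / -753.324432 = -16.542755
|P − Q| = √((18.650204 − -9.649)² + (-16.542755 − 22.338)²) = 48.089064

48.089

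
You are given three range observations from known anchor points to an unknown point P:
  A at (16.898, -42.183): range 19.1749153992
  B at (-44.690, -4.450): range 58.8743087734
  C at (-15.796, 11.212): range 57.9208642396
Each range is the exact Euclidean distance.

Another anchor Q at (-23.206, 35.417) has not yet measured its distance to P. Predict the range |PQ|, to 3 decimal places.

eq1: (x − 16.898)² + (y + 42.183)² = 19.1749153992²
eq2: (x + 44.690)² + (y + 4.450)² = 58.8743087734²
eq3: (x + 15.796)² + (y − 11.212)² = 57.9208642396²
eq3−eq1, eq3−eq2 (x²,y² cancel):
  65.388·x − 106.790·y = 4676.874467
  -57.788·x − 31.324·y = 1530.418321
det = 65.388·-31.324 − -106.790·-57.788 = -8219.394232
x = (4676.874467·-31.324 − -106.790·1530.418321) / -8219.394232 = -2.060366
y = (65.388·1530.418321 − 4676.874467·-57.788) / -8219.394232 = -45.056631
|P − Q| = √((-2.060366 − -23.206)² + (-45.056631 − 35.417)²) = 83.205428

83.205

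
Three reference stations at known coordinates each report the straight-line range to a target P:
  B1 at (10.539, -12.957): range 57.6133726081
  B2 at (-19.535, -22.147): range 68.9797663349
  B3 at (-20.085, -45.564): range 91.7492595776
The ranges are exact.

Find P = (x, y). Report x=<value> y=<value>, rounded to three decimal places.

x=0.675 y=43.806

eq1: (x − 10.539)² + (y + 12.957)² = 57.6133726081²
eq2: (x + 19.535)² + (y + 22.147)² = 68.9797663349²
eq3: (x + 20.085)² + (y + 45.564)² = 91.7492595776²
eq2−eq1, eq2−eq3 (x²,y² cancel):
  60.148·x + 18.380·y = 845.755996
  -1.100·x − 46.834·y = -2052.338982
det = 60.148·-46.834 − 18.380·-1.100 = -2796.753432
x = (845.755996·-46.834 − 18.380·-2052.338982) / -2796.753432 = 0.675121
y = (60.148·-2052.338982 − 845.755996·-1.100) / -2796.753432 = 43.805704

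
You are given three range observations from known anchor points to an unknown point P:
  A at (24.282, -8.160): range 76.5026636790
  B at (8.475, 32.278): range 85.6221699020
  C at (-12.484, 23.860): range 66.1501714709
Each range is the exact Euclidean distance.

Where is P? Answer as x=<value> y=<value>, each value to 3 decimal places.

eq1: (x − 24.282)² + (y + 8.160)² = 76.5026636790²
eq2: (x − 8.475)² + (y − 32.278)² = 85.6221699020²
eq3: (x + 12.484)² + (y − 23.860)² = 66.1501714709²
eq3−eq2, eq3−eq1 (x²,y² cancel):
  41.918·x + 16.836·y = -2566.765740
  73.532·x − 64.040·y = -1545.761096
det = 41.918·-64.040 − 16.836·73.532 = -3922.413472
x = (-2566.765740·-64.040 − 16.836·-1545.761096) / -3922.413472 = -48.541571
y = (41.918·-1545.761096 − -2566.765740·73.532) / -3922.413472 = -31.598965

x=-48.542 y=-31.599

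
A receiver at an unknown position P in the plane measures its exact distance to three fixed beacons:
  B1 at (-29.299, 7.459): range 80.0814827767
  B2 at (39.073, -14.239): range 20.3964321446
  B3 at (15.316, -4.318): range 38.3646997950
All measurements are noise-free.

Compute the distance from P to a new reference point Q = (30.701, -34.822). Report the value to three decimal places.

eq1: (x + 29.299)² + (y − 7.459)² = 80.0814827767²
eq2: (x − 39.073)² + (y + 14.239)² = 20.3964321446²
eq3: (x − 15.316)² + (y + 4.318)² = 38.3646997950²
eq3−eq2, eq3−eq1 (x²,y² cancel):
  47.514·x − 19.842·y = 2532.059216
  -89.230·x + 23.554·y = -4280.350591
det = 47.514·23.554 − -19.842·-89.230 = -651.356904
x = (2532.059216·23.554 − -19.842·-4280.350591) / -651.356904 = 38.827551
y = (47.514·-4280.350591 − 2532.059216·-89.230) / -651.356904 = -34.633955
|P − Q| = √((38.827551 − 30.701)² + (-34.633955 − -34.822)²) = 8.128727

8.129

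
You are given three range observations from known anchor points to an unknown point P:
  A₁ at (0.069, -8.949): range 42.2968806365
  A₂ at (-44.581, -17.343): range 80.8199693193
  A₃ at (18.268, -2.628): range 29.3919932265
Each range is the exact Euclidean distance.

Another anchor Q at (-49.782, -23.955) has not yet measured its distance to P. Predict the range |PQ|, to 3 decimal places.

eq1: (x − 0.069)² + (y + 8.949)² = 42.2968806365²
eq2: (x + 44.581)² + (y + 17.343)² = 80.8199693193²
eq3: (x − 18.268)² + (y + 2.628)² = 29.3919932265²
eq1−eq2, eq1−eq3 (x²,y² cancel):
  -89.300·x − 16.788·y = -2534.685481
  36.398·x + 12.642·y = 1185.673692
det = -89.300·12.642 − -16.788·36.398 = -517.880976
x = (-2534.685481·12.642 − -16.788·1185.673692) / -517.880976 = 23.438598
y = (-89.300·1185.673692 − -2534.685481·36.398) / -517.880976 = 26.305617
|P − Q| = √((23.438598 − -49.782)² + (26.305617 − -23.955)²) = 88.810954

88.811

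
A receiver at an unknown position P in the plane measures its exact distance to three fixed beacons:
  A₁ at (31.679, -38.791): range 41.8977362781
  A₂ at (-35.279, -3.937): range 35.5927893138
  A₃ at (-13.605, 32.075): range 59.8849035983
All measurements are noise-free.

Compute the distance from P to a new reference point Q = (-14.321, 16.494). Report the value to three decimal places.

44.460

eq1: (x − 31.679)² + (y + 38.791)² = 41.8977362781²
eq2: (x + 35.279)² + (y + 3.937)² = 35.5927893138²
eq3: (x + 13.605)² + (y − 32.075)² = 59.8849035983²
eq2−eq1, eq2−eq3 (x²,y² cancel):
  133.916·x − 69.708·y = 759.619258
  43.348·x + 72.024·y = -2365.561188
det = 133.916·72.024 − -69.708·43.348 = 12666.868368
x = (759.619258·72.024 − -69.708·-2365.561188) / 12666.868368 = -8.698892
y = (133.916·-2365.561188 − 759.619258·43.348) / 12666.868368 = -27.608597
|P − Q| = √((-8.698892 − -14.321)² + (-27.608597 − 16.494)²) = 44.459500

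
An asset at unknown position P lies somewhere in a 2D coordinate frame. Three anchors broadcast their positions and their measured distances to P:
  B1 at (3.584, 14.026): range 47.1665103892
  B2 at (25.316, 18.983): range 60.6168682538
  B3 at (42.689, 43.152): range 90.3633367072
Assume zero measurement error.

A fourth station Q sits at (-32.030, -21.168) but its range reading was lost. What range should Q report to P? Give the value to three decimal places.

26.332

eq1: (x − 3.584)² + (y − 14.026)² = 47.1665103892²
eq2: (x − 25.316)² + (y − 18.983)² = 60.6168682538²
eq3: (x − 42.689)² + (y − 43.152)² = 90.3633367072²
eq2−eq3, eq2−eq1 (x²,y² cancel):
  34.746·x + 48.338·y = -1807.936224
  -43.464·x − 9.914·y = 658.044602
det = 34.746·-9.914 − 48.338·-43.464 = 1756.490988
x = (-1807.936224·-9.914 − 48.338·658.044602) / 1756.490988 = -7.904783
y = (34.746·658.044602 − -1807.936224·-43.464) / 1756.490988 = -31.719902
|P − Q| = √((-7.904783 − -32.030)² + (-31.719902 − -21.168)²) = 26.331896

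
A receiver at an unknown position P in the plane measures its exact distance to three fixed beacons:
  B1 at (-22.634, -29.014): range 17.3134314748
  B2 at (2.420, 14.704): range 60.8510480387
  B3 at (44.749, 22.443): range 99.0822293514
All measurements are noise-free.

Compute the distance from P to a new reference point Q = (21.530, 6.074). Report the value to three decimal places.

eq1: (x + 22.634)² + (y + 29.014)² = 17.3134314748²
eq2: (x − 2.420)² + (y − 14.704)² = 60.8510480387²
eq3: (x − 44.749)² + (y − 22.443)² = 99.0822293514²
eq3−eq1, eq3−eq2 (x²,y² cancel):
  -134.766·x − 102.914·y = 8365.482166
  -84.658·x − 15.478·y = 3830.340892
det = -134.766·-15.478 − -102.914·-84.658 = -6626.585264
x = (8365.482166·-15.478 − -102.914·3830.340892) / -6626.585264 = -39.947388
y = (-134.766·3830.340892 − 8365.482166·-84.658) / -6626.585264 = -28.974994
|P − Q| = √((-39.947388 − 21.530)² + (-28.974994 − 6.074)²) = 70.766526

70.767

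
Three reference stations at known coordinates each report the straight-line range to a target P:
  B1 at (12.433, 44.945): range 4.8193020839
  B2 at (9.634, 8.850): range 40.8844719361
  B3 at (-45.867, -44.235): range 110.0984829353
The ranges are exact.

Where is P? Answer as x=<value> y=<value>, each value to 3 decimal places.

eq1: (x − 12.433)² + (y − 44.945)² = 4.8193020839²
eq2: (x − 9.634)² + (y − 8.850)² = 40.8844719361²
eq3: (x + 45.867)² + (y + 44.235)² = 110.0984829353²
eq1−eq2, eq1−eq3 (x²,y² cancel):
  -5.598·x − 72.190·y = -3651.810431
  -116.600·x − 178.360·y = -10212.565872
det = -5.598·-178.360 − -72.190·-116.600 = -7418.894720
x = (-3651.810431·-178.360 − -72.190·-10212.565872) / -7418.894720 = 11.579652
y = (-5.598·-10212.565872 − -3651.810431·-116.600) / -7418.894720 = 49.688150

x=11.580 y=49.688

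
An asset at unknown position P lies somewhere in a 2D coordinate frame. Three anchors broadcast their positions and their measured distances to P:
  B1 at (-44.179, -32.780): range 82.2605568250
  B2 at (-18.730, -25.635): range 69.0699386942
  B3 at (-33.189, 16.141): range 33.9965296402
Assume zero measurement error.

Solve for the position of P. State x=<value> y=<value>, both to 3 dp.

eq1: (x + 44.179)² + (y + 32.780)² = 82.2605568250²
eq2: (x + 18.730)² + (y + 25.635)² = 69.0699386942²
eq3: (x + 33.189)² + (y − 16.141)² = 33.9965296402²
eq1−eq3, eq1−eq2 (x²,y² cancel):
  21.980·x + 97.842·y = 3946.764343
  50.898·x + 14.290·y = -22.203538
det = 21.980·14.290 − 97.842·50.898 = -4665.867916
x = (3946.764343·14.290 − 97.842·-22.203538) / -4665.867916 = -12.553227
y = (21.980·-22.203538 − 3946.764343·50.898) / -4665.867916 = 43.158197

x=-12.553 y=43.158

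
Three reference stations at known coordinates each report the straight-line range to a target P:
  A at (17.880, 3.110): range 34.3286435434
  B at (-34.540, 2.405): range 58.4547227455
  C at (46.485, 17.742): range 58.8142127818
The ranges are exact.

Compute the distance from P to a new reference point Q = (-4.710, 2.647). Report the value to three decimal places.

38.189

eq1: (x − 17.880)² + (y − 3.110)² = 34.3286435434²
eq2: (x + 34.540)² + (y − 2.405)² = 58.4547227455²
eq3: (x − 46.485)² + (y − 17.742)² = 58.8142127818²
eq1−eq3, eq1−eq2 (x²,y² cancel):
  57.210·x + 29.264·y = -134.388569
  -104.840·x − 1.410·y = -1369.069719
det = 57.210·-1.410 − 29.264·-104.840 = 2987.371660
x = (-134.388569·-1.410 − 29.264·-1369.069719) / 2987.371660 = 13.474702
y = (57.210·-1369.069719 − -134.388569·-104.840) / 2987.371660 = -30.934810
|P − Q| = √((13.474702 − -4.710)² + (-30.934810 − 2.647)²) = 38.189284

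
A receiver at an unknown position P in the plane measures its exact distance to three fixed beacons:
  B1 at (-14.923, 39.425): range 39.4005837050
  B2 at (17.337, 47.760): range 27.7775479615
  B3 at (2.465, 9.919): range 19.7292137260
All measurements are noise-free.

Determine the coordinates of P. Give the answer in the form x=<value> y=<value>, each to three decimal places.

eq1: (x + 14.923)² + (y − 39.425)² = 39.4005837050²
eq2: (x − 17.337)² + (y − 47.760)² = 27.7775479615²
eq3: (x − 2.465)² + (y − 9.919)² = 19.7292137260²
eq3−eq1, eq3−eq2 (x²,y² cancel):
  -34.776·x + 59.012·y = 509.399646
  29.744·x + 75.682·y = 2094.776086
det = -34.776·75.682 − 59.012·29.744 = -4387.170160
x = (509.399646·75.682 − 59.012·2094.776086) / -4387.170160 = 19.389388
y = (-34.776·2094.776086 − 509.399646·29.744) / -4387.170160 = 20.058378

x=19.389 y=20.058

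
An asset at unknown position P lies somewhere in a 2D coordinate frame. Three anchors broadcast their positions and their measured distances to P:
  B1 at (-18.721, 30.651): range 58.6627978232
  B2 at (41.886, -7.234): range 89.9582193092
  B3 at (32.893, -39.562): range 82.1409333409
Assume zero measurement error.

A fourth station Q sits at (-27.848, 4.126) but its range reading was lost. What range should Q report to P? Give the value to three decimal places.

31.401

eq1: (x + 18.721)² + (y − 30.651)² = 58.6627978232²
eq2: (x − 41.886)² + (y + 7.234)² = 89.9582193092²
eq3: (x − 32.893)² + (y + 39.562)² = 82.1409333409²
eq1−eq2, eq1−eq3 (x²,y² cancel):
  121.214·x − 75.770·y = -4134.349263
  103.228·x − 140.426·y = -1948.667431
det = 121.214·-140.426 − -75.770·103.228 = -9200.011604
x = (-4134.349263·-140.426 − -75.770·-1948.667431) / -9200.011604 = -47.056419
y = (121.214·-1948.667431 − -4134.349263·103.228) / -9200.011604 = -20.714629
|P − Q| = √((-47.056419 − -27.848)² + (-20.714629 − 4.126)²) = 31.400959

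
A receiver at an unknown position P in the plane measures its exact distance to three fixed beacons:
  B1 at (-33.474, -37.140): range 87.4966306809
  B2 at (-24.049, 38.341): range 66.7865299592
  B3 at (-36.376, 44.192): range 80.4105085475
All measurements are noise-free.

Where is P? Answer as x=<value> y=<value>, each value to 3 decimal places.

eq1: (x + 33.474)² + (y + 37.140)² = 87.4966306809²
eq2: (x + 24.049)² + (y − 38.341)² = 66.7865299592²
eq3: (x + 36.376)² + (y − 44.192)² = 80.4105085475²
eq3−eq2, eq3−eq1 (x²,y² cancel):
  24.654·x − 11.702·y = 777.649743
  5.804·x − 162.664·y = -1966.068460
det = 24.654·-162.664 − -11.702·5.804 = -3942.399848
x = (777.649743·-162.664 − -11.702·-1966.068460) / -3942.399848 = 37.921712
y = (24.654·-1966.068460 − 777.649743·5.804) / -3942.399848 = 13.439766

x=37.922 y=13.440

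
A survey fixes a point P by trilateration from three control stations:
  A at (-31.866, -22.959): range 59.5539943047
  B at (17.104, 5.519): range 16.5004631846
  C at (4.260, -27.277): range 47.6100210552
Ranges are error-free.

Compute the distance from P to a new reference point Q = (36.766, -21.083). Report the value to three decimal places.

49.465

eq1: (x + 31.866)² + (y + 22.959)² = 59.5539943047²
eq2: (x − 17.104)² + (y − 5.519)² = 16.5004631846²
eq3: (x − 4.260)² + (y + 27.277)² = 47.6100210552²
eq2−eq1, eq2−eq3 (x²,y² cancel):
  -97.940·x − 56.956·y = -2054.861492
  -25.688·x − 65.592·y = -1555.272668
det = -97.940·-65.592 − -56.956·-25.688 = 4960.994752
x = (-2054.861492·-65.592 − -56.956·-1555.272668) / 4960.994752 = 9.312722
y = (-97.940·-1555.272668 − -2054.861492·-25.688) / 4960.994752 = 20.064146
|P − Q| = √((9.312722 − 36.766)² + (20.064146 − -21.083)²) = 49.464837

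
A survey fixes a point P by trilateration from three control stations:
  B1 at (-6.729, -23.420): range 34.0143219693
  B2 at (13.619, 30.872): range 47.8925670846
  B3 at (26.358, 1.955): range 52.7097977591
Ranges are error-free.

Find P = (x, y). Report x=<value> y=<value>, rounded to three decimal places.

eq1: (x + 6.729)² + (y + 23.420)² = 34.0143219693²
eq2: (x − 13.619)² + (y − 30.872)² = 47.8925670846²
eq3: (x − 26.358)² + (y − 1.955)² = 52.7097977591²
eq3−eq2, eq3−eq1 (x²,y² cancel):
  -25.478·x + 57.834·y = 924.616154
  -66.174·x − 50.750·y = 1516.558333
det = -25.478·-50.750 − 57.834·-66.174 = 5120.115616
x = (924.616154·-50.750 − 57.834·1516.558333) / 5120.115616 = -26.294895
y = (-25.478·1516.558333 − 924.616154·-66.174) / 5120.115616 = 4.403548

x=-26.295 y=4.404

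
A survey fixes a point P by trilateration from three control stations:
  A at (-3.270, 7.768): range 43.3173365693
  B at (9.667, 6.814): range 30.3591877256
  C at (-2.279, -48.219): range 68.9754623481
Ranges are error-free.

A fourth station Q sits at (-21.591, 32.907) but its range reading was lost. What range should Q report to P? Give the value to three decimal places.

eq1: (x + 3.270)² + (y − 7.768)² = 43.3173365693²
eq2: (x − 9.667)² + (y − 6.814)² = 30.3591877256²
eq3: (x + 2.279)² + (y + 48.219)² = 68.9754623481²
eq2−eq1, eq2−eq3 (x²,y² cancel):
  -25.874·x + 1.908·y = -1023.558129
  -23.892·x − 110.066·y = -1645.549810
det = -25.874·-110.066 − 1.908·-23.892 = 2893.433620
x = (-1023.558129·-110.066 − 1.908·-1645.549810) / 2893.433620 = 40.021190
y = (-25.874·-1645.549810 − -1023.558129·-23.892) / 2893.433620 = 6.263183
|P − Q| = √((40.021190 − -21.591)² + (6.263183 − 32.907)²) = 67.126411

67.126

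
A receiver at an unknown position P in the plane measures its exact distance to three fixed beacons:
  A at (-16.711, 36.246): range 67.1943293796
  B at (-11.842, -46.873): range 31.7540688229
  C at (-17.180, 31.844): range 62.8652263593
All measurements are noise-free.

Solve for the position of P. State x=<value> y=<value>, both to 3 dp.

x=-37.193 y=-27.751

eq1: (x + 16.711)² + (y − 36.246)² = 67.1943293796²
eq2: (x + 11.842)² + (y + 46.873)² = 31.7540688229²
eq3: (x + 17.180)² + (y − 31.844)² = 62.8652263593²
eq3−eq2, eq3−eq1 (x²,y² cancel):
  10.676·x − 157.434·y = 3971.834155
  0.938·x + 8.804·y = -279.203915
det = 10.676·8.804 − -157.434·0.938 = 241.664596
x = (3971.834155·8.804 − -157.434·-279.203915) / 241.664596 = -37.192710
y = (10.676·-279.203915 − 3971.834155·0.938) / 241.664596 = -27.750699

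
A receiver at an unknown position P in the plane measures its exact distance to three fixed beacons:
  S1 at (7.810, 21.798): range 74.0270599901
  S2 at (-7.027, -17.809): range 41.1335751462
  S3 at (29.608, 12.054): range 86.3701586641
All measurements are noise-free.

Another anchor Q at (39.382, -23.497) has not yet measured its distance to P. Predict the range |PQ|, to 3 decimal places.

eq1: (x − 7.810)² + (y − 21.798)² = 74.0270599901²
eq2: (x + 7.027)² + (y + 17.809)² = 41.1335751462²
eq3: (x − 29.608)² + (y − 12.054)² = 86.3701586641²
eq2−eq3, eq2−eq1 (x²,y² cancel):
  73.270·x + 59.726·y = -5112.439933
  29.674·x + 79.214·y = -3618.424912
det = 73.270·79.214 − 59.726·29.674 = 4031.700456
x = (-5112.439933·79.214 − 59.726·-3618.424912) / 4031.700456 = -46.844445
y = (73.270·-3618.424912 − -5112.439933·29.674) / 4031.700456 = -28.130922
|P − Q| = √((-46.844445 − 39.382)² + (-28.130922 − -23.497)²) = 86.350872

86.351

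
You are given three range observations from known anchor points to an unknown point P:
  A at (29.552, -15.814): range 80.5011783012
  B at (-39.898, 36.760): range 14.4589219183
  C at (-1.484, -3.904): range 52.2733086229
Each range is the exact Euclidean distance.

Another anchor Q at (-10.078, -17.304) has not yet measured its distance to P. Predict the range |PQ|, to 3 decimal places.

eq1: (x − 29.552)² + (y + 15.814)² = 80.5011783012²
eq2: (x + 39.898)² + (y − 36.760)² = 14.4589219183²
eq3: (x + 1.484)² + (y + 3.904)² = 52.2733086229²
eq1−eq2, eq1−eq3 (x²,y² cancel):
  -138.900·x + 105.148·y = 8091.123989
  -62.072·x + 23.820·y = 2641.981085
det = -138.900·23.820 − 105.148·-62.072 = 3218.148656
x = (8091.123989·23.820 − 105.148·2641.981085) / 3218.148656 = -26.433973
y = (-138.900·2641.981085 − 8091.123989·-62.072) / 3218.148656 = 42.030711
|P − Q| = √((-26.433973 − -10.078)² + (42.030711 − -17.304)²) = 61.547752

61.548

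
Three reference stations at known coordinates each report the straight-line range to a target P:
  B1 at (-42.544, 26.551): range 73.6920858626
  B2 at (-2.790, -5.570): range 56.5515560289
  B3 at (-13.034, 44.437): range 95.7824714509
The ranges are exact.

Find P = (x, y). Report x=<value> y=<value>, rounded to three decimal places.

eq1: (x + 42.544)² + (y − 26.551)² = 73.6920858626²
eq2: (x + 2.790)² + (y + 5.570)² = 56.5515560289²
eq3: (x + 13.034)² + (y − 44.437)² = 95.7824714509²
eq1−eq3, eq1−eq2 (x²,y² cancel):
  59.020·x + 35.772·y = -4114.173730
  79.508·x − 64.242·y = -243.693508
det = 59.020·-64.242 − 35.772·79.508 = -6635.723016
x = (-4114.173730·-64.242 − 35.772·-243.693508) / -6635.723016 = -41.143995
y = (59.020·-243.693508 − -4114.173730·79.508) / -6635.723016 = -47.127786

x=-41.144 y=-47.128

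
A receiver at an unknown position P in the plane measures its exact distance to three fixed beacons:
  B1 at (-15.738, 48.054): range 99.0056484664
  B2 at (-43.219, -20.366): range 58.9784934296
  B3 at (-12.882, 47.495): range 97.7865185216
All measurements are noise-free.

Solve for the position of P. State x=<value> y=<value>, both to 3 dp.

x=8.982 y=-47.816

eq1: (x + 15.738)² + (y − 48.054)² = 99.0056484664²
eq2: (x + 43.219)² + (y + 20.366)² = 58.9784934296²
eq3: (x + 12.882)² + (y − 47.495)² = 97.7865185216²
eq3−eq2, eq3−eq1 (x²,y² cancel):
  -60.674·x − 135.722·y = 5944.675485
  -5.712·x + 1.118·y = -104.764613
det = -60.674·1.118 − -135.722·-5.712 = -843.077596
x = (5944.675485·1.118 − -135.722·-104.764613) / -843.077596 = 8.982228
y = (-60.674·-104.764613 − 5944.675485·-5.712) / -843.077596 = -47.815853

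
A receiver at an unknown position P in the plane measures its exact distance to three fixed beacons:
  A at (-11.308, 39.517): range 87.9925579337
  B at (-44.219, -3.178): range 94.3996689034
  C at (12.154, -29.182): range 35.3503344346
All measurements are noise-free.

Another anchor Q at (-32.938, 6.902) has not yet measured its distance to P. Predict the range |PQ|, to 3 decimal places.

eq1: (x + 11.308)² + (y − 39.517)² = 87.9925579337²
eq2: (x + 44.219)² + (y + 3.178)² = 94.3996689034²
eq3: (x − 12.154)² + (y + 29.182)² = 35.3503344346²
eq2−eq1, eq2−eq3 (x²,y² cancel):
  65.822·x + 85.390·y = 892.651745
  112.746·x − 52.008·y = 6695.540539
det = 65.822·-52.008 − 85.390·112.746 = -13050.651516
x = (892.651745·-52.008 − 85.390·6695.540539) / -13050.651516 = 47.366006
y = (65.822·6695.540539 − 892.651745·112.746) / -13050.651516 = -26.057776
|P − Q| = √((47.366006 − -32.938)² + (-26.057776 − 6.902)²) = 86.804840

86.805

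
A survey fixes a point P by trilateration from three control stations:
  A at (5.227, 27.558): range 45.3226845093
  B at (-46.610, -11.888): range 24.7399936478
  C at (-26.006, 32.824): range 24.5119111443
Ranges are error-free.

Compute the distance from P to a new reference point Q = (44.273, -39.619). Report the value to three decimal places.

95.606

eq1: (x − 5.227)² + (y − 27.558)² = 45.3226845093²
eq2: (x + 46.610)² + (y + 11.888)² = 24.7399936478²
eq3: (x + 26.006)² + (y − 32.824)² = 24.5119111443²
eq3−eq2, eq3−eq1 (x²,y² cancel):
  -41.208·x − 89.424·y = 548.856134
  62.466·x − 10.532·y = -2420.274062
det = -41.208·-10.532 − -89.424·62.466 = 6019.962240
x = (548.856134·-10.532 − -89.424·-2420.274062) / 6019.962240 = -36.912381
y = (-41.208·-2420.274062 − 548.856134·62.466) / 6019.962240 = 10.872129
|P − Q| = √((-36.912381 − 44.273)² + (10.872129 − -39.619)²) = 95.605545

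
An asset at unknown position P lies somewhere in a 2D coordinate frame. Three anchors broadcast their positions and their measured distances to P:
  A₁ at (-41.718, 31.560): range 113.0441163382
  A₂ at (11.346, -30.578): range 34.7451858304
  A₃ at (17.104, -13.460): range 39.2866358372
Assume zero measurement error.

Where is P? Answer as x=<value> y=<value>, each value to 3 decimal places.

x=44.188 y=-41.918

eq1: (x + 41.718)² + (y − 31.560)² = 113.0441163382²
eq2: (x − 11.346)² + (y + 30.578)² = 34.7451858304²
eq3: (x − 17.104)² + (y + 13.460)² = 39.2866358372²
eq2−eq1, eq2−eq3 (x²,y² cancel):
  -106.128·x + 124.276·y = -9899.064976
  11.516·x + 34.236·y = -926.239201
det = -106.128·34.236 − 124.276·11.516 = -5064.560624
x = (-9899.064976·34.236 − 124.276·-926.239201) / -5064.560624 = 44.188450
y = (-106.128·-926.239201 − -9899.064976·11.516) / -5064.560624 = -41.918255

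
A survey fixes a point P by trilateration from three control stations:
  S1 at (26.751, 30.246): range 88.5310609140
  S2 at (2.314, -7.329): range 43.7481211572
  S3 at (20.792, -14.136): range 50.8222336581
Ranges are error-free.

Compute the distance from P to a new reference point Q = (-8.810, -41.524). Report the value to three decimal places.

eq1: (x − 26.751)² + (y − 30.246)² = 88.5310609140²
eq2: (x − 2.314)² + (y + 7.329)² = 43.7481211572²
eq3: (x − 20.792)² + (y + 14.136)² = 50.8222336581²
eq3−eq1, eq3−eq2 (x²,y² cancel):
  11.918·x + 88.764·y = -4256.546556
  -36.956·x + 13.614·y = 95.936406
det = 11.918·13.614 − 88.764·-36.956 = 3442.614036
x = (-4256.546556·13.614 − 88.764·95.936406) / 3442.614036 = -19.306354
y = (11.918·95.936406 − -4256.546556·-36.956) / 3442.614036 = -45.361334
|P − Q| = √((-19.306354 − -8.810)² + (-45.361334 − -41.524)²) = 11.175803

11.176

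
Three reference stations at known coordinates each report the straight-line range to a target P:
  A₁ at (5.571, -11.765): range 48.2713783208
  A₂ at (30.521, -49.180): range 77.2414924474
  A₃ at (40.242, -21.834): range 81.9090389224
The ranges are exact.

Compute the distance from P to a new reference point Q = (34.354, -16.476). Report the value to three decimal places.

76.200

eq1: (x − 5.571)² + (y + 11.765)² = 48.2713783208²
eq2: (x − 30.521)² + (y + 49.180)² = 77.2414924474²
eq3: (x − 40.242)² + (y + 21.834)² = 81.9090389224²
eq3−eq2, eq3−eq1 (x²,y² cancel):
  -19.442·x − 54.692·y = 1996.904223
  -69.342·x + 20.138·y = 2452.273838
det = -19.442·20.138 − -54.692·-69.342 = -4183.975660
x = (1996.904223·20.138 − -54.692·2452.273838) / -4183.975660 = -41.666929
y = (-19.442·2452.273838 − 1996.904223·-69.342) / -4183.975660 = -21.699989
|P − Q| = √((-41.666929 − 34.354)² + (-21.699989 − -16.476)²) = 76.200208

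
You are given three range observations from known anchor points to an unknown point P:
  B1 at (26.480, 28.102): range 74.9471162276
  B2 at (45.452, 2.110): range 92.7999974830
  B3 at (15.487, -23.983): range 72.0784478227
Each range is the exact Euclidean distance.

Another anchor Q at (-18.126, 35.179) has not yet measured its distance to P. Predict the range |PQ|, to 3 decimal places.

36.663

eq1: (x − 26.480)² + (y − 28.102)² = 74.9471162276²
eq2: (x − 45.452)² + (y − 2.110)² = 92.7999974830²
eq3: (x − 15.487)² + (y + 23.983)² = 72.0784478227²
eq3−eq1, eq3−eq2 (x²,y² cancel):
  21.986·x + 104.170·y = 254.113756
  59.930·x + 52.186·y = -2161.231946
det = 21.986·52.186 − 104.170·59.930 = -5095.546704
x = (254.113756·52.186 − 104.170·-2161.231946) / -5095.546704 = -46.785306
y = (21.986·-2161.231946 − 254.113756·59.930) / -5095.546704 = 12.313867
|P − Q| = √((-46.785306 − -18.126)² + (12.313867 − 35.179)²) = 36.662926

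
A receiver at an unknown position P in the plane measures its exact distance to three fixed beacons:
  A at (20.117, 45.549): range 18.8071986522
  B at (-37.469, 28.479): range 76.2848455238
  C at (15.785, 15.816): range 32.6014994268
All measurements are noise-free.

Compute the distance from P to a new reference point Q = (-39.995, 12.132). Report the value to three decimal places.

82.708

eq1: (x − 20.117)² + (y − 45.549)² = 18.8071986522²
eq2: (x + 37.469)² + (y − 28.479)² = 76.2848455238²
eq3: (x − 15.785)² + (y − 15.816)² = 32.6014994268²
eq1−eq3, eq1−eq2 (x²,y² cancel):
  -8.664·x − 59.466·y = -2689.240053
  -115.172·x − 34.140·y = -5730.092623
det = -8.664·-34.140 − -59.466·-115.172 = -6553.029192
x = (-2689.240053·-34.140 − -59.466·-5730.092623) / -6553.029192 = 37.987780
y = (-8.664·-5730.092623 − -2689.240053·-115.172) / -6553.029192 = 39.688459
|P − Q| = √((37.987780 − -39.995)² + (39.688459 − 12.132)²) = 82.708358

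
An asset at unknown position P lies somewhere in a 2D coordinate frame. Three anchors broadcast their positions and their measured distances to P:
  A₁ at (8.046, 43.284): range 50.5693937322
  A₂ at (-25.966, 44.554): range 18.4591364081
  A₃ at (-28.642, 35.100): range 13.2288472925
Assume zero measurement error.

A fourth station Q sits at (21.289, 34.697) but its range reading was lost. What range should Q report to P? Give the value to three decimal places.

eq1: (x − 8.046)² + (y − 43.284)² = 50.5693937322²
eq2: (x + 25.966)² + (y − 44.554)² = 18.4591364081²
eq3: (x + 28.642)² + (y − 35.100)² = 13.2288472925²
eq2−eq1, eq2−eq3 (x²,y² cancel):
  68.024·x − 2.540·y = -2937.573166
  -5.352·x − 18.908·y = -441.180592
det = 68.024·-18.908 − -2.540·-5.352 = -1299.791872
x = (-2937.573166·-18.908 − -2.540·-441.180592) / -1299.791872 = -41.870576
y = (68.024·-441.180592 − -2937.573166·-5.352) / -1299.791872 = 35.184679
|P − Q| = √((-41.870576 − 21.289)² + (35.184679 − 34.697)²) = 63.161459

63.161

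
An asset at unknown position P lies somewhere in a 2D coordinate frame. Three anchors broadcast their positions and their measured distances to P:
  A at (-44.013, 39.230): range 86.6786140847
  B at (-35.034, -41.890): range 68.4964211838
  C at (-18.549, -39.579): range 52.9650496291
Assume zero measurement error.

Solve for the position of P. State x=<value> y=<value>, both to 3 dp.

eq1: (x + 44.013)² + (y − 39.230)² = 86.6786140847²
eq2: (x + 35.034)² + (y + 41.890)² = 68.4964211838²
eq3: (x + 18.549)² + (y + 39.579)² = 52.9650496291²
eq2−eq3, eq2−eq1 (x²,y² cancel):
  32.970·x + 4.622·y = 814.872619
  -17.958·x + 162.240·y = -2327.438612
det = 32.970·162.240 − 4.622·-17.958 = 5432.054676
x = (814.872619·162.240 − 4.622·-2327.438612) / 5432.054676 = 26.318283
y = (32.970·-2327.438612 − 814.872619·-17.958) / 5432.054676 = -11.432537

x=26.318 y=-11.433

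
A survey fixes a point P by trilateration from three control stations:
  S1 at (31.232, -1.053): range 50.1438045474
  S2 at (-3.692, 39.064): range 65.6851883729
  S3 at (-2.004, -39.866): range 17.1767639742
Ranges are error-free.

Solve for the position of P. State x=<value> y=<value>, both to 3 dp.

x=-12.229 y=-26.064

eq1: (x − 31.232)² + (y + 1.053)² = 50.1438045474²
eq2: (x + 3.692)² + (y − 39.064)² = 65.6851883729²
eq3: (x + 2.004)² + (y + 39.866)² = 17.1767639742²
eq1−eq2, eq1−eq3 (x²,y² cancel):
  -69.848·x + 80.234·y = -1237.062510
  -66.472·x − 77.626·y = 2836.127253
det = -69.848·-77.626 − 80.234·-66.472 = 10755.335296
x = (-1237.062510·-77.626 − 80.234·2836.127253) / 10755.335296 = -12.228872
y = (-69.848·2836.127253 − -1237.062510·-66.472) / 10755.335296 = -26.064072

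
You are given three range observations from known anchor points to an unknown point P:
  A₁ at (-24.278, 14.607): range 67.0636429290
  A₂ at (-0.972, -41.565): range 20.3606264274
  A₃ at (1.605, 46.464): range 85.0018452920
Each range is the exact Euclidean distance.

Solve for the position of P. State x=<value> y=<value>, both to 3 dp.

eq1: (x + 24.278)² + (y − 14.607)² = 67.0636429290²
eq2: (x + 0.972)² + (y + 41.565)² = 20.3606264274²
eq3: (x − 1.605)² + (y − 46.464)² = 85.0018452920²
eq2−eq1, eq2−eq3 (x²,y² cancel):
  -46.612·x + 112.344·y = -5008.785370
  5.154·x + 176.058·y = -6377.873283
det = -46.612·176.058 − 112.344·5.154 = -8785.436472
x = (-5008.785370·176.058 − 112.344·-6377.873283) / -8785.436472 = 18.817612
y = (-46.612·-6377.873283 − -5008.785370·5.154) / -8785.436472 = -36.776853

x=18.818 y=-36.777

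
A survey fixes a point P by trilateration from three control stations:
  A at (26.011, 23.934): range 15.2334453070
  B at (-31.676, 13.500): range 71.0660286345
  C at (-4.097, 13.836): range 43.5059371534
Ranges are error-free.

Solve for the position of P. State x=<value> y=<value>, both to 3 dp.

x=39.325 y=16.532

eq1: (x − 26.011)² + (y − 23.934)² = 15.2334453070²
eq2: (x + 31.676)² + (y − 13.500)² = 71.0660286345²
eq3: (x + 4.097)² + (y − 13.836)² = 43.5059371534²
eq3−eq1, eq3−eq2 (x²,y² cancel):
  60.216·x + 20.196·y = 2701.896884
  -55.158·x − 0.672·y = -2180.215187
det = 60.216·-0.672 − 20.196·-55.158 = 1073.505816
x = (2701.896884·-0.672 − 20.196·-2180.215187) / 1073.505816 = 39.325312
y = (60.216·-2180.215187 − 2701.896884·-55.158) / 1073.505816 = 16.532179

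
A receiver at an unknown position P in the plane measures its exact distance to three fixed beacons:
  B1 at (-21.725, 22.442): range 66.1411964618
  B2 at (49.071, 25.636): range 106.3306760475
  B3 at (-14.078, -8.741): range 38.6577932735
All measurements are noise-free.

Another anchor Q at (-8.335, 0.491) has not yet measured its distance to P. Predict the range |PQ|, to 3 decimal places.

eq1: (x + 21.725)² + (y − 22.442)² = 66.1411964618²
eq2: (x − 49.071)² + (y − 25.636)² = 106.3306760475²
eq3: (x + 14.078)² + (y + 8.741)² = 38.6577932735²
eq3−eq1, eq3−eq2 (x²,y² cancel):
  -15.294·x + 62.366·y = -2179.209065
  126.298·x + 68.754·y = -7021.215316
det = -15.294·68.754 − 62.366·126.298 = -8928.224744
x = (-2179.209065·68.754 − 62.366·-7021.215316) / -8928.224744 = -32.263499
y = (-15.294·-7021.215316 − -2179.209065·126.298) / -8928.224744 = -42.854232
|P − Q| = √((-32.263499 − -8.335)² + (-42.854232 − 0.491)²) = 49.511435

49.511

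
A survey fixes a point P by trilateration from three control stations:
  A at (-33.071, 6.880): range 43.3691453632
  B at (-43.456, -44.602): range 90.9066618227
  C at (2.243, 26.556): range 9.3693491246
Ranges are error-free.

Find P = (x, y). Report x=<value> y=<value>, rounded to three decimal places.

x=-0.499 y=35.515

eq1: (x + 33.071)² + (y − 6.880)² = 43.3691453632²
eq2: (x + 43.456)² + (y + 44.602)² = 90.9066618227²
eq3: (x − 2.243)² + (y − 26.556)² = 9.3693491246²
eq3−eq2, eq3−eq1 (x²,y² cancel):
  -91.398·x − 142.316·y = -5008.726306
  -70.628·x − 39.352·y = -1362.324811
det = -91.398·-39.352 − -142.316·-70.628 = -6454.800352
x = (-5008.726306·-39.352 − -142.316·-1362.324811) / -6454.800352 = -0.499284
y = (-91.398·-1362.324811 − -5008.726306·-70.628) / -6454.800352 = 35.515050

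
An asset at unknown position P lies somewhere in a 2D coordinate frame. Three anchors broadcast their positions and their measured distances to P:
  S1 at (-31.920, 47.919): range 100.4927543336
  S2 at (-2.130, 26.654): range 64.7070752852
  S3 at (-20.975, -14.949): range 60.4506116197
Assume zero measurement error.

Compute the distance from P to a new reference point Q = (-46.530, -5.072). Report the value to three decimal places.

eq1: (x + 31.920)² + (y − 47.919)² = 100.4927543336²
eq2: (x + 2.130)² + (y − 26.654)² = 64.7070752852²
eq3: (x + 20.975)² + (y + 14.949)² = 60.4506116197²
eq1−eq3, eq1−eq2 (x²,y² cancel):
  21.890·x − 125.736·y = 3792.823493
  59.580·x − 42.530·y = 3311.643737
det = 21.890·-42.530 − -125.736·59.580 = 6560.369180
x = (3792.823493·-42.530 − -125.736·3311.643737) / 6560.369180 = 38.882576
y = (21.890·3311.643737 − 3792.823493·59.580) / 6560.369180 = -23.395717
|P − Q| = √((38.882576 − -46.530)² + (-23.395717 − -5.072)²) = 87.355977

87.356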